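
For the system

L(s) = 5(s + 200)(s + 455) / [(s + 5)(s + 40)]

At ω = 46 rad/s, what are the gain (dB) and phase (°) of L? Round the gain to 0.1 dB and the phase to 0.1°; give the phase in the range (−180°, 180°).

At s = jω = j46:
zero (s+200): 200 + j46 → |·| = √(200²+46²) = √42116 ≈ 205.22, ∠ = arctan(46/200) ≈ 12.95°
zero (s+455): 455 + j46 → |·| = √(455²+46²) = √209141 ≈ 457.32, ∠ = arctan(46/455) ≈ 5.77°
pole (s+5): 5 + j46 → |·| = √(5²+46²) = √2141 ≈ 46.271, ∠ = arctan(46/5) ≈ 83.80°
pole (s+40): 40 + j46 → |·| = √(40²+46²) = √3716 ≈ 60.959, ∠ = arctan(46/40) ≈ 48.99°
|L| = 5 · 93851 / 2820.6 ≈ 166.37
Gain = 20 log₁₀(166.37) ≈ 44.42 dB
∠L = 18.72° − 132.79° = -114.07°

44.4 dB, -114.1°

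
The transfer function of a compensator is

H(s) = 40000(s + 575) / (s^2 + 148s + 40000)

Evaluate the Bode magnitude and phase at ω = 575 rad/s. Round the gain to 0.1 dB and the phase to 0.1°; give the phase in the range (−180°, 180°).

At s = jω = j575:
zero (s+575): 575 + j575 → |·| = √(575²+575²) = √661250 ≈ 813.17, ∠ = arctan(575/575) ≈ 45.00°
quadratic: (j575)² + 148·j575 + 40000 = -290625 + j85100 → |·| ≈ 3.0283e+05, ∠ ≈ 163.68°
|H| = 40000 · 813.17 / 3.0283e+05 ≈ 107.41
Gain = 20 log₁₀(107.41) ≈ 40.62 dB
∠H = 45.00° − 163.68° = -118.68°

40.6 dB, -118.7°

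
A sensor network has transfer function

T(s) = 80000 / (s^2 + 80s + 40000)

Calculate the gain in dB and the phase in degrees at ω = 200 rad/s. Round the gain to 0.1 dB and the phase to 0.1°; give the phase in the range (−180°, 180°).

At s = jω = j200:
quadratic: (j200)² + 80·j200 + 40000 = 0 + j16000 → |·| ≈ 16000, ∠ ≈ 90.00°
|T| = 80000 / 16000 ≈ 5
Gain = 20 log₁₀(5) ≈ 13.98 dB
∠T = 0.00° − 90.00° = -90.00°

14.0 dB, -90.0°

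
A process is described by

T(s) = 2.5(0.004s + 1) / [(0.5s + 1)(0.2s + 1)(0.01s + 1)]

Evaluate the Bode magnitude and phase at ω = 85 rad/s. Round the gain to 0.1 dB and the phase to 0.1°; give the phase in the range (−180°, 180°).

-51.1 dB, 163.1°

At ω = 85 rad/s:
zero (1 + j85·0.004) = 1 + j0.34 → |·| ≈ 1.0562, ∠ ≈ 18.78°
pole (1 + j85·0.5) = 1 + j42.5 → |·| ≈ 42.512, ∠ ≈ 88.65°
pole (1 + j85·0.2) = 1 + j17 → |·| ≈ 17.029, ∠ ≈ 86.63°
pole (1 + j85·0.01) = 1 + j0.85 → |·| ≈ 1.3124, ∠ ≈ 40.36°
|T| = 2.5 · 1.0562 / (42.512 · 17.029 · 1.3124) ≈ 0.0027792
Gain = 20 log₁₀(0.0027792) ≈ -51.12 dB
∠T = (18.78°) − (88.65° + 86.63° + 40.36°) = -196.86° ≡ 163.14° (principal value)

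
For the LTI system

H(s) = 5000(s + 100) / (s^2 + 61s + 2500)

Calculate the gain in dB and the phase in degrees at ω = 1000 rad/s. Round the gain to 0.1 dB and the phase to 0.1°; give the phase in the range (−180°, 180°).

14.0 dB, -92.2°

At s = jω = j1000:
zero (s+100): 100 + j1000 → |·| = √(100²+1000²) = √1010000 ≈ 1005, ∠ = arctan(1000/100) ≈ 84.29°
quadratic: (j1000)² + 61·j1000 + 2500 = -997500 + j61000 → |·| ≈ 9.9936e+05, ∠ ≈ 176.50°
|H| = 5000 · 1005 / 9.9936e+05 ≈ 5.0282
Gain = 20 log₁₀(5.0282) ≈ 14.03 dB
∠H = 84.29° − 176.50° = -92.21°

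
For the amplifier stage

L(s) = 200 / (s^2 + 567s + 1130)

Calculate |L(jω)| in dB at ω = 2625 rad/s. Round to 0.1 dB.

-90.9 dB

Substitute s = j2625:
Numerator: 200 = 200 + j0
Denominator: (j2625)^2 + 567(j2625) + 1130 = -6889495 + j1488375
|N| = √(200² + 0²) ≈ 200, ∠N ≈ 0.00°
|D| = √(6889495² + 1488375²) ≈ 7.0484e+06, ∠D ≈ 167.81°
|L| = 200 / 7.0484e+06 ≈ 2.8375e-05
Gain = 20 log₁₀(2.8375e-05) ≈ -90.94 dB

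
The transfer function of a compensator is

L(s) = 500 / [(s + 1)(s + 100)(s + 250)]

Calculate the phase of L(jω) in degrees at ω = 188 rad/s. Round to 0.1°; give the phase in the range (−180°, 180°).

At s = jω = j188:
pole (s+1): 1 + j188 → |·| = √(1²+188²) = √35345 ≈ 188, ∠ = arctan(188/1) ≈ 89.70°
pole (s+100): 100 + j188 → |·| = √(100²+188²) = √45344 ≈ 212.94, ∠ = arctan(188/100) ≈ 61.99°
pole (s+250): 250 + j188 → |·| = √(250²+188²) = √97844 ≈ 312.8, ∠ = arctan(188/250) ≈ 36.94°
∠L = 0.00° − 188.63° = -188.63° ≡ 171.37° (principal value)

171.4°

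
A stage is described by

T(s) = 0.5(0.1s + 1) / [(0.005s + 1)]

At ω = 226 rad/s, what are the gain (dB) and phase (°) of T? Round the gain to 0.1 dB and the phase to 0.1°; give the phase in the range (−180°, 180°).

17.5 dB, 39.0°

At ω = 226 rad/s:
zero (1 + j226·0.1) = 1 + j22.6 → |·| ≈ 22.622, ∠ ≈ 87.47°
pole (1 + j226·0.005) = 1 + j1.13 → |·| ≈ 1.5089, ∠ ≈ 48.49°
|T| = 0.5 · 22.622 / (1.5089) ≈ 7.4962
Gain = 20 log₁₀(7.4962) ≈ 17.50 dB
∠T = (87.47°) − (48.49°) = 38.98°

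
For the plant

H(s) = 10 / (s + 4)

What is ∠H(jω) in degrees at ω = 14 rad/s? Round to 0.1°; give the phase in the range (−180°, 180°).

At s = jω = j14:
pole (s+4): 4 + j14 → |·| = √(4²+14²) = √212 ≈ 14.56, ∠ = arctan(14/4) ≈ 74.05°
∠H = 0.00° − 74.05° = -74.05°

-74.1°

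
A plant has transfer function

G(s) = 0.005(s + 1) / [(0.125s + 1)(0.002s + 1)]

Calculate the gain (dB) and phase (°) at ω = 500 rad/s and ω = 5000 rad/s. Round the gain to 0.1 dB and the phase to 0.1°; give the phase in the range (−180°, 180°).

ω = 500: -31.0 dB, -44.2°; ω = 5000: -48.0 dB, -84.2°

At ω = 500 rad/s:
zero (1 + j500·1) = 1 + j500 → |·| ≈ 500, ∠ ≈ 89.89°
pole (1 + j500·0.125) = 1 + j62.5 → |·| ≈ 62.508, ∠ ≈ 89.08°
pole (1 + j500·0.002) = 1 + j1 → |·| ≈ 1.4142, ∠ ≈ 45.00°
|G| = 0.005 · 500 / (62.508 · 1.4142) ≈ 0.028281
Gain = 20 log₁₀(0.028281) ≈ -30.97 dB
∠G = (89.89°) − (89.08° + 45.00°) = -44.19°

At ω = 5000 rad/s:
zero (1 + j5000·1) = 1 + j5000 → |·| ≈ 5000, ∠ ≈ 89.99°
pole (1 + j5000·0.125) = 1 + j625 → |·| ≈ 625, ∠ ≈ 89.91°
pole (1 + j5000·0.002) = 1 + j10 → |·| ≈ 10.05, ∠ ≈ 84.29°
|G| = 0.005 · 5000 / (625 · 10.05) ≈ 0.0039801
Gain = 20 log₁₀(0.0039801) ≈ -48.00 dB
∠G = (89.99°) − (89.91° + 84.29°) = -84.21°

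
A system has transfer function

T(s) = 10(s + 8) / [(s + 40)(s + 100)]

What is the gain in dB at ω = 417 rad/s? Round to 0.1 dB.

At s = jω = j417:
zero (s+8): 8 + j417 → |·| = √(8²+417²) = √173953 ≈ 417.08, ∠ = arctan(417/8) ≈ 88.90°
pole (s+40): 40 + j417 → |·| = √(40²+417²) = √175489 ≈ 418.91, ∠ = arctan(417/40) ≈ 84.52°
pole (s+100): 100 + j417 → |·| = √(100²+417²) = √183889 ≈ 428.82, ∠ = arctan(417/100) ≈ 76.51°
|T| = 10 · 417.08 / 1.7964e+05 ≈ 0.023218
Gain = 20 log₁₀(0.023218) ≈ -32.68 dB

-32.7 dB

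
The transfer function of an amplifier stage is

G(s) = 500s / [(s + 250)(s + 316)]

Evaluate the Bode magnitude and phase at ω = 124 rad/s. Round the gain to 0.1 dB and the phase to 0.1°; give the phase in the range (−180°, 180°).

At s = jω = j124:
zero at origin: s = j124 → |·| = 124, ∠ = 90.00°
pole (s+250): 250 + j124 → |·| = √(250²+124²) = √77876 ≈ 279.06, ∠ = arctan(124/250) ≈ 26.38°
pole (s+316): 316 + j124 → |·| = √(316²+124²) = √115232 ≈ 339.46, ∠ = arctan(124/316) ≈ 21.43°
|G| = 500 · 124 / 94730 ≈ 0.65449
Gain = 20 log₁₀(0.65449) ≈ -3.68 dB
∠G = 90.00° − 47.81° = 42.19°

-3.7 dB, 42.2°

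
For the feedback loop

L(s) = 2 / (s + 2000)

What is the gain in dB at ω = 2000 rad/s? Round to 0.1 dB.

-63.0 dB

At s = jω = j2000:
pole (s+2000): 2000 + j2000 → |·| = √(2000²+2000²) = √8000000 ≈ 2828.4, ∠ = arctan(2000/2000) ≈ 45.00°
|L| = 2 / 2828.4 ≈ 0.00070711
Gain = 20 log₁₀(0.00070711) ≈ -63.01 dB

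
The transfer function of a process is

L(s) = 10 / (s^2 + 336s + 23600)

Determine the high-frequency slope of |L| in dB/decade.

Each pole contributes −20 dB/decade at high frequency; each zero contributes +20 dB/decade.
Net: 0 zero(s) − 2 pole(s) → -40 dB/decade.

-40 dB/decade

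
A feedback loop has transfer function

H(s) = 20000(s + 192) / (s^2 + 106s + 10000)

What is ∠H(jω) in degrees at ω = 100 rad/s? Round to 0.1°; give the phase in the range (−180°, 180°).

At s = jω = j100:
zero (s+192): 192 + j100 → |·| = √(192²+100²) = √46864 ≈ 216.48, ∠ = arctan(100/192) ≈ 27.51°
quadratic: (j100)² + 106·j100 + 10000 = 0 + j10600 → |·| ≈ 10600, ∠ ≈ 90.00°
∠H = 27.51° − 90.00° = -62.49°

-62.5°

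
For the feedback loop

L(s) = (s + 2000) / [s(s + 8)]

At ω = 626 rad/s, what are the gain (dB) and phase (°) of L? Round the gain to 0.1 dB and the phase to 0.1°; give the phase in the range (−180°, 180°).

At s = jω = j626:
zero (s+2000): 2000 + j626 → |·| = √(2000²+626²) = √4391876 ≈ 2095.7, ∠ = arctan(626/2000) ≈ 17.38°
pole (s+8): 8 + j626 → |·| = √(8²+626²) = √391940 ≈ 626.05, ∠ = arctan(626/8) ≈ 89.27°
pole at origin: |s| = 626, ∠ = 90.00° (in denominator)
|L| = 1 · 2095.7 / 3.9191e+05 ≈ 0.0053474
Gain = 20 log₁₀(0.0053474) ≈ -45.44 dB
∠L = 17.38° − 179.27° = -161.89°

-45.4 dB, -161.9°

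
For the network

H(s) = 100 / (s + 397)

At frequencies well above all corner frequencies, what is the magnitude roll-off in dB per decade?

Each pole contributes −20 dB/decade at high frequency; each zero contributes +20 dB/decade.
Net: 0 zero(s) − 1 pole(s) → -20 dB/decade.

-20 dB/decade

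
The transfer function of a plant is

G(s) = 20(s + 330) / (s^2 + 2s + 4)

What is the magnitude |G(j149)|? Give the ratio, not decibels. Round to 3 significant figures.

At s = jω = j149:
zero (s+330): 330 + j149 → |·| = √(330²+149²) = √131101 ≈ 362.08, ∠ = arctan(149/330) ≈ 24.30°
quadratic: (j149)² + 2·j149 + 4 = -22197 + j298 → |·| ≈ 22199, ∠ ≈ 179.23°
|G| = 20 · 362.08 / 22199 ≈ 0.32621

0.326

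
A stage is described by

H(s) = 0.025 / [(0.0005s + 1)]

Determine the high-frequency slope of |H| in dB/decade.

Each pole contributes −20 dB/decade at high frequency; each zero contributes +20 dB/decade.
Net: 0 zero(s) − 1 pole(s) → -20 dB/decade.

-20 dB/decade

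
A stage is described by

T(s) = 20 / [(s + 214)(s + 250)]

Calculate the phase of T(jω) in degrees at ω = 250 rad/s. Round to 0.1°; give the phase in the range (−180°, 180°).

-94.4°

At s = jω = j250:
pole (s+214): 214 + j250 → |·| = √(214²+250²) = √108296 ≈ 329.08, ∠ = arctan(250/214) ≈ 49.44°
pole (s+250): 250 + j250 → |·| = √(250²+250²) = √125000 ≈ 353.55, ∠ = arctan(250/250) ≈ 45.00°
∠T = 0.00° − 94.44° = -94.44°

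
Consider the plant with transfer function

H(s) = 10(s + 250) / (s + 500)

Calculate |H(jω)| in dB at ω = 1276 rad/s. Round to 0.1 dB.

At s = jω = j1276:
zero (s+250): 250 + j1276 → |·| = √(250²+1276²) = √1690676 ≈ 1300.3, ∠ = arctan(1276/250) ≈ 78.91°
pole (s+500): 500 + j1276 → |·| = √(500²+1276²) = √1878176 ≈ 1370.5, ∠ = arctan(1276/500) ≈ 68.60°
|H| = 10 · 1300.3 / 1370.5 ≈ 9.4878
Gain = 20 log₁₀(9.4878) ≈ 19.54 dB

19.5 dB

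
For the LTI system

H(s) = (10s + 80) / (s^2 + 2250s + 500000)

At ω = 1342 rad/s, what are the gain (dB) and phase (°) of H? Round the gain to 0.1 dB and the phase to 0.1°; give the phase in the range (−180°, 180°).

Substitute s = j1342:
Numerator: 10(j1342) + 80 = 80 + j13420
Denominator: (j1342)^2 + 2250(j1342) + 500000 = -1300964 + j3019500
|N| = √(80² + 13420²) ≈ 13420, ∠N ≈ 89.66°
|D| = √(1300964² + 3019500²) ≈ 3.2878e+06, ∠D ≈ 113.31°
|H| = 13420 / 3.2878e+06 ≈ 0.0040818
Gain = 20 log₁₀(0.0040818) ≈ -47.78 dB
∠H = 89.66° − 113.31° = -23.65°

-47.8 dB, -23.7°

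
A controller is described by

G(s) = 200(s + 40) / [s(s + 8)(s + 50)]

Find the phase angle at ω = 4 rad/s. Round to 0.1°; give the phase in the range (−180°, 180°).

-115.4°

At s = jω = j4:
zero (s+40): 40 + j4 → |·| = √(40²+4²) = √1616 ≈ 40.2, ∠ = arctan(4/40) ≈ 5.71°
pole (s+8): 8 + j4 → |·| = √(8²+4²) = √80 ≈ 8.9443, ∠ = arctan(4/8) ≈ 26.57°
pole (s+50): 50 + j4 → |·| = √(50²+4²) = √2516 ≈ 50.16, ∠ = arctan(4/50) ≈ 4.57°
pole at origin: |s| = 4, ∠ = 90.00° (in denominator)
∠G = 5.71° − 121.14° = -115.43°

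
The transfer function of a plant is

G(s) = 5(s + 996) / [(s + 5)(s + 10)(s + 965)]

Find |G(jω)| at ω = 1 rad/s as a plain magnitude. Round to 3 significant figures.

0.101

At s = jω = j1:
zero (s+996): 996 + j1 → |·| = √(996²+1²) = √992017 ≈ 996, ∠ = arctan(1/996) ≈ 0.06°
pole (s+5): 5 + j1 → |·| = √(5²+1²) = √26 ≈ 5.099, ∠ = arctan(1/5) ≈ 11.31°
pole (s+10): 10 + j1 → |·| = √(10²+1²) = √101 ≈ 10.05, ∠ = arctan(1/10) ≈ 5.71°
pole (s+965): 965 + j1 → |·| = √(965²+1²) = √931226 ≈ 965, ∠ = arctan(1/965) ≈ 0.06°
|G| = 5 · 996 / 49451 ≈ 0.10071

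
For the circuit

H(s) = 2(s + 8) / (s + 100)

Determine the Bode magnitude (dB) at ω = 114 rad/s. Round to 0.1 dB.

3.6 dB

At s = jω = j114:
zero (s+8): 8 + j114 → |·| = √(8²+114²) = √13060 ≈ 114.28, ∠ = arctan(114/8) ≈ 85.99°
pole (s+100): 100 + j114 → |·| = √(100²+114²) = √22996 ≈ 151.64, ∠ = arctan(114/100) ≈ 48.74°
|H| = 2 · 114.28 / 151.64 ≈ 1.5073
Gain = 20 log₁₀(1.5073) ≈ 3.56 dB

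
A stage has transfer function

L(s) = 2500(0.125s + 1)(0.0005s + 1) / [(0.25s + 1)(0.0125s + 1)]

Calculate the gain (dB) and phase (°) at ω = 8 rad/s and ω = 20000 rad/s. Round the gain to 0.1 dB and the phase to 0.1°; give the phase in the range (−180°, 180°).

At ω = 8 rad/s:
zero (1 + j8·0.125) = 1 + j1 → |·| ≈ 1.4142, ∠ ≈ 45.00°
zero (1 + j8·0.0005) = 1 + j0.004 → |·| ≈ 1, ∠ ≈ 0.23°
pole (1 + j8·0.25) = 1 + j2 → |·| ≈ 2.2361, ∠ ≈ 63.43°
pole (1 + j8·0.0125) = 1 + j0.1 → |·| ≈ 1.005, ∠ ≈ 5.71°
|L| = 2500 · 1.4142 · 1 / (2.2361 · 1.005) ≈ 1573.2
Gain = 20 log₁₀(1573.2) ≈ 63.94 dB
∠L = (45.00° + 0.23°) − (63.43° + 5.71°) = -23.91°

At ω = 20000 rad/s:
zero (1 + j20000·0.125) = 1 + j2500 → |·| ≈ 2500, ∠ ≈ 89.98°
zero (1 + j20000·0.0005) = 1 + j10 → |·| ≈ 10.05, ∠ ≈ 84.29°
pole (1 + j20000·0.25) = 1 + j5000 → |·| ≈ 5000, ∠ ≈ 89.99°
pole (1 + j20000·0.0125) = 1 + j250 → |·| ≈ 250, ∠ ≈ 89.77°
|L| = 2500 · 2500 · 10.05 / (5000 · 250) ≈ 50.25
Gain = 20 log₁₀(50.25) ≈ 34.02 dB
∠L = (89.98° + 84.29°) − (89.99° + 89.77°) = -5.49°

ω = 8: 63.9 dB, -23.9°; ω = 20000: 34.0 dB, -5.5°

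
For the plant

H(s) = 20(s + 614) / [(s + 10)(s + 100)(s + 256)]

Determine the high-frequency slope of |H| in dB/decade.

Each pole contributes −20 dB/decade at high frequency; each zero contributes +20 dB/decade.
Net: 1 zero(s) − 3 pole(s) → -40 dB/decade.

-40 dB/decade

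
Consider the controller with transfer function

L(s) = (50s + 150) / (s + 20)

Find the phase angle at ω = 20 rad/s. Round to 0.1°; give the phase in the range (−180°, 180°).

Substitute s = j20:
Numerator: 50(j20) + 150 = 150 + j1000
Denominator: (j20) + 20 = 20 + j20
|N| = √(150² + 1000²) ≈ 1011.2, ∠N ≈ 81.47°
|D| = √(20² + 20²) ≈ 28.284, ∠D ≈ 45.00°
∠L = 81.47° − 45.00° = 36.47°

36.5°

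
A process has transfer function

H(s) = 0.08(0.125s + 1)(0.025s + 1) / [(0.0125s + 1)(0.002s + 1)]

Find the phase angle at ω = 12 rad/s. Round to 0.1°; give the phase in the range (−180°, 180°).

63.1°

At ω = 12 rad/s:
zero (1 + j12·0.125) = 1 + j1.5 → |·| ≈ 1.8028, ∠ ≈ 56.31°
zero (1 + j12·0.025) = 1 + j0.3 → |·| ≈ 1.044, ∠ ≈ 16.70°
pole (1 + j12·0.0125) = 1 + j0.15 → |·| ≈ 1.0112, ∠ ≈ 8.53°
pole (1 + j12·0.002) = 1 + j0.024 → |·| ≈ 1.0003, ∠ ≈ 1.37°
∠H = (56.31° + 16.70°) − (8.53° + 1.37°) = 63.11°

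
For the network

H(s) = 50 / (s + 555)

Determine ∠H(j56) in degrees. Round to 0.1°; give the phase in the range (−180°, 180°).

Substitute s = j56:
Numerator: 50 = 50 + j0
Denominator: (j56) + 555 = 555 + j56
|N| = √(50² + 0²) ≈ 50, ∠N ≈ 0.00°
|D| = √(555² + 56²) ≈ 557.82, ∠D ≈ 5.76°
∠H = 0.00° − 5.76° = -5.76°

-5.8°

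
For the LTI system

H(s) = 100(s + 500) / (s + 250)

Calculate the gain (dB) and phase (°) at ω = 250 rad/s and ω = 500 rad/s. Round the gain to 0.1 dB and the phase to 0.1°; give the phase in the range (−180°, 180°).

ω = 250: 44.0 dB, -18.4°; ω = 500: 42.0 dB, -18.4°

At s = jω = j250:
zero (s+500): 500 + j250 → |·| = √(500²+250²) = √312500 ≈ 559.02, ∠ = arctan(250/500) ≈ 26.57°
pole (s+250): 250 + j250 → |·| = √(250²+250²) = √125000 ≈ 353.55, ∠ = arctan(250/250) ≈ 45.00°
|H| = 100 · 559.02 / 353.55 ≈ 158.12
Gain = 20 log₁₀(158.12) ≈ 43.98 dB
∠H = 26.57° − 45.00° = -18.43°

At s = jω = j500:
zero (s+500): 500 + j500 → |·| = √(500²+500²) = √500000 ≈ 707.11, ∠ = arctan(500/500) ≈ 45.00°
pole (s+250): 250 + j500 → |·| = √(250²+500²) = √312500 ≈ 559.02, ∠ = arctan(500/250) ≈ 63.43°
|H| = 100 · 707.11 / 559.02 ≈ 126.49
Gain = 20 log₁₀(126.49) ≈ 42.04 dB
∠H = 45.00° − 63.43° = -18.43°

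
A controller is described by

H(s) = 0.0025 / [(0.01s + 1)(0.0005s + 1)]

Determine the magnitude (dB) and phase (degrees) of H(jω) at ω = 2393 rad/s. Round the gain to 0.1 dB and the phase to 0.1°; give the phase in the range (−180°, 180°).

-83.5 dB, -137.7°

At ω = 2393 rad/s:
pole (1 + j2393·0.01) = 1 + j23.93 → |·| ≈ 23.951, ∠ ≈ 87.61°
pole (1 + j2393·0.0005) = 1 + j1.1965 → |·| ≈ 1.5594, ∠ ≈ 50.11°
|H| = 0.0025 · 1 / (23.951 · 1.5594) ≈ 6.6936e-05
Gain = 20 log₁₀(6.6936e-05) ≈ -83.49 dB
∠H = (0°) − (87.61° + 50.11°) = -137.72°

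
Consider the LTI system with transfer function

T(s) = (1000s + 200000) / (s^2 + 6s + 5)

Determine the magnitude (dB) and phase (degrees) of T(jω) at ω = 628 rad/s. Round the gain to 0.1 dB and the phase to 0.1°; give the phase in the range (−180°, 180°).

4.5 dB, -107.1°

Substitute s = j628:
Numerator: 1000(j628) + 200000 = 200000 + j628000
Denominator: (j628)^2 + 6(j628) + 5 = -394379 + j3768
|N| = √(200000² + 628000²) ≈ 6.5908e+05, ∠N ≈ 72.33°
|D| = √(394379² + 3768²) ≈ 3.944e+05, ∠D ≈ 179.45°
|T| = 6.5908e+05 / 3.944e+05 ≈ 1.6711
Gain = 20 log₁₀(1.6711) ≈ 4.46 dB
∠T = 72.33° − 179.45° = -107.12°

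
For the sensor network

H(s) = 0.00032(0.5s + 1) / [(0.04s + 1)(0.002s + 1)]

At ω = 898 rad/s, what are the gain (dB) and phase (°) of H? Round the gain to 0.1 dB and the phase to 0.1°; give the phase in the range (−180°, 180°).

At ω = 898 rad/s:
zero (1 + j898·0.5) = 1 + j449 → |·| ≈ 449, ∠ ≈ 89.87°
pole (1 + j898·0.04) = 1 + j35.92 → |·| ≈ 35.934, ∠ ≈ 88.41°
pole (1 + j898·0.002) = 1 + j1.796 → |·| ≈ 2.0556, ∠ ≈ 60.89°
|H| = 0.00032 · 449 / (35.934 · 2.0556) ≈ 0.0019451
Gain = 20 log₁₀(0.0019451) ≈ -54.22 dB
∠H = (89.87°) − (88.41° + 60.89°) = -59.43°

-54.2 dB, -59.4°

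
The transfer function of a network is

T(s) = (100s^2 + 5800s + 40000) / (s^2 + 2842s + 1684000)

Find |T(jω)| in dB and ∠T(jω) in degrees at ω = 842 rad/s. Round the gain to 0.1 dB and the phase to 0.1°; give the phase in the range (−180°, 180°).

Substitute s = j842:
Numerator: 100(j842)^2 + 5800(j842) + 40000 = -70856400 + j4883600
Denominator: (j842)^2 + 2842(j842) + 1684000 = 975036 + j2392964
|N| = √(70856400² + 4883600²) ≈ 7.1024e+07, ∠N ≈ 176.06°
|D| = √(975036² + 2392964²) ≈ 2.584e+06, ∠D ≈ 67.83°
|T| = 7.1024e+07 / 2.584e+06 ≈ 27.486
Gain = 20 log₁₀(27.486) ≈ 28.78 dB
∠T = 176.06° − 67.83° = 108.23°

28.8 dB, 108.2°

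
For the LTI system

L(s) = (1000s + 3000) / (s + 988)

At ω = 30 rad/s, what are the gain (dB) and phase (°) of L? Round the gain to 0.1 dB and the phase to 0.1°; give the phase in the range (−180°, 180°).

29.7 dB, 82.6°

Substitute s = j30:
Numerator: 1000(j30) + 3000 = 3000 + j30000
Denominator: (j30) + 988 = 988 + j30
|N| = √(3000² + 30000²) ≈ 30150, ∠N ≈ 84.29°
|D| = √(988² + 30²) ≈ 988.46, ∠D ≈ 1.74°
|L| = 30150 / 988.46 ≈ 30.502
Gain = 20 log₁₀(30.502) ≈ 29.69 dB
∠L = 84.29° − 1.74° = 82.55°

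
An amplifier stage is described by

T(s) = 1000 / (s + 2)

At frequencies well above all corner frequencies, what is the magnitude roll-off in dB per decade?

Each pole contributes −20 dB/decade at high frequency; each zero contributes +20 dB/decade.
Net: 0 zero(s) − 1 pole(s) → -20 dB/decade.

-20 dB/decade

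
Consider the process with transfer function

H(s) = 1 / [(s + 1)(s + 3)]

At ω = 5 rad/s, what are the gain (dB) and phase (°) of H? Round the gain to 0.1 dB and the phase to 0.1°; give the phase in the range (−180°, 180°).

-29.5 dB, -137.7°

At s = jω = j5:
pole (s+1): 1 + j5 → |·| = √(1²+5²) = √26 ≈ 5.099, ∠ = arctan(5/1) ≈ 78.69°
pole (s+3): 3 + j5 → |·| = √(3²+5²) = √34 ≈ 5.831, ∠ = arctan(5/3) ≈ 59.04°
|H| = 1 / 29.732 ≈ 0.033634
Gain = 20 log₁₀(0.033634) ≈ -29.46 dB
∠H = 0.00° − 137.73° = -137.73°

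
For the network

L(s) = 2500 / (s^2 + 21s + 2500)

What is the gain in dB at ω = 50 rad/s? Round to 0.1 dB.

7.5 dB

At s = jω = j50:
quadratic: (j50)² + 21·j50 + 2500 = 0 + j1050 → |·| ≈ 1050, ∠ ≈ 90.00°
|L| = 2500 / 1050 ≈ 2.381
Gain = 20 log₁₀(2.381) ≈ 7.54 dB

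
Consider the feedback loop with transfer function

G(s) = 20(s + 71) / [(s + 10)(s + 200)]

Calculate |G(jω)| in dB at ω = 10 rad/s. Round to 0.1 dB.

At s = jω = j10:
zero (s+71): 71 + j10 → |·| = √(71²+10²) = √5141 ≈ 71.701, ∠ = arctan(10/71) ≈ 8.02°
pole (s+10): 10 + j10 → |·| = √(10²+10²) = √200 ≈ 14.142, ∠ = arctan(10/10) ≈ 45.00°
pole (s+200): 200 + j10 → |·| = √(200²+10²) = √40100 ≈ 200.25, ∠ = arctan(10/200) ≈ 2.86°
|G| = 20 · 71.701 / 2831.9 ≈ 0.50638
Gain = 20 log₁₀(0.50638) ≈ -5.91 dB

-5.9 dB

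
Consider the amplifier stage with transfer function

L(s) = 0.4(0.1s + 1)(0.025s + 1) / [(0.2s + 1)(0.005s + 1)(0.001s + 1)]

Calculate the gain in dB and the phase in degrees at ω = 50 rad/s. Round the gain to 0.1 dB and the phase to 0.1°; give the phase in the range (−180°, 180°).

At ω = 50 rad/s:
zero (1 + j50·0.1) = 1 + j5 → |·| ≈ 5.099, ∠ ≈ 78.69°
zero (1 + j50·0.025) = 1 + j1.25 → |·| ≈ 1.6008, ∠ ≈ 51.34°
pole (1 + j50·0.2) = 1 + j10 → |·| ≈ 10.05, ∠ ≈ 84.29°
pole (1 + j50·0.005) = 1 + j0.25 → |·| ≈ 1.0308, ∠ ≈ 14.04°
pole (1 + j50·0.001) = 1 + j0.05 → |·| ≈ 1.0012, ∠ ≈ 2.86°
|L| = 0.4 · 5.099 · 1.6008 / (10.05 · 1.0308 · 1.0012) ≈ 0.31479
Gain = 20 log₁₀(0.31479) ≈ -10.04 dB
∠L = (78.69° + 51.34°) − (84.29° + 14.04° + 2.86°) = 28.84°

-10.0 dB, 28.8°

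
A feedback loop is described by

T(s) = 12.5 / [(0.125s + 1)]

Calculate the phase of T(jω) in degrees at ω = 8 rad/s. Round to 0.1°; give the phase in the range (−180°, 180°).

-45.0°

At ω = 8 rad/s:
pole (1 + j8·0.125) = 1 + j1 → |·| ≈ 1.4142, ∠ ≈ 45.00°
∠T = (0°) − (45.00°) = -45.00°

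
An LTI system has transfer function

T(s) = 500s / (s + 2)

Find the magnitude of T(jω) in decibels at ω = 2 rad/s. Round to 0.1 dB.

51.0 dB

At s = jω = j2:
zero at origin: s = j2 → |·| = 2, ∠ = 90.00°
pole (s+2): 2 + j2 → |·| = √(2²+2²) = √8 ≈ 2.8284, ∠ = arctan(2/2) ≈ 45.00°
|T| = 500 · 2 / 2.8284 ≈ 353.56
Gain = 20 log₁₀(353.56) ≈ 50.97 dB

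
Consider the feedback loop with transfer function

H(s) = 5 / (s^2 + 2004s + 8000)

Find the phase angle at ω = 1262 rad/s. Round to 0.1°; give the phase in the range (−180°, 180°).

-122.1°

Substitute s = j1262:
Numerator: 5 = 5 + j0
Denominator: (j1262)^2 + 2004(j1262) + 8000 = -1584644 + j2529048
|N| = √(5² + 0²) ≈ 5, ∠N ≈ 0.00°
|D| = √(1584644² + 2529048²) ≈ 2.9845e+06, ∠D ≈ 122.07°
∠H = 0.00° − 122.07° = -122.07°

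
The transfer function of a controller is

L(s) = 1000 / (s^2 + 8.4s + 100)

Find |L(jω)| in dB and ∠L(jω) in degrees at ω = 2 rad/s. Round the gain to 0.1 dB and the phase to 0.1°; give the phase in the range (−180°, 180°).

20.2 dB, -9.9°

At s = jω = j2:
quadratic: (j2)² + 8.4·j2 + 100 = 96 + j16.8 → |·| ≈ 97.459, ∠ ≈ 9.93°
|L| = 1000 / 97.459 ≈ 10.261
Gain = 20 log₁₀(10.261) ≈ 20.22 dB
∠L = 0.00° − 9.93° = -9.93°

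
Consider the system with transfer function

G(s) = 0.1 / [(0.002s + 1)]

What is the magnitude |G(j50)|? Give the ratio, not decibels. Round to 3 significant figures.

At ω = 50 rad/s:
pole (1 + j50·0.002) = 1 + j0.1 → |·| ≈ 1.005, ∠ ≈ 5.71°
|G| = 0.1 · 1 / (1.005) ≈ 0.099502

0.0995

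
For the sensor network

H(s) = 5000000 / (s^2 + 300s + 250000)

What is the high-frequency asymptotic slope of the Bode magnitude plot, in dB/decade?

Each pole contributes −20 dB/decade at high frequency; each zero contributes +20 dB/decade.
Net: 0 zero(s) − 2 pole(s) → -40 dB/decade.

-40 dB/decade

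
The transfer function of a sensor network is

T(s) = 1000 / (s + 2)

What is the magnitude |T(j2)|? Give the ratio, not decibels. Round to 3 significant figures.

354

At s = jω = j2:
pole (s+2): 2 + j2 → |·| = √(2²+2²) = √8 ≈ 2.8284, ∠ = arctan(2/2) ≈ 45.00°
|T| = 1000 / 2.8284 ≈ 353.56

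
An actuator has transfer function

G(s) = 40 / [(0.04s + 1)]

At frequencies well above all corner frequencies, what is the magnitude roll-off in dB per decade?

-20 dB/decade

Each pole contributes −20 dB/decade at high frequency; each zero contributes +20 dB/decade.
Net: 0 zero(s) − 1 pole(s) → -20 dB/decade.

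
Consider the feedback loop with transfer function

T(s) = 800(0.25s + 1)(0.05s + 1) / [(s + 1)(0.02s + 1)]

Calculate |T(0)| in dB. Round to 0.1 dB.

58.1 dB

T(0) = 800 · 1 / 1 = 800
20 log₁₀(800) ≈ 58.06 dB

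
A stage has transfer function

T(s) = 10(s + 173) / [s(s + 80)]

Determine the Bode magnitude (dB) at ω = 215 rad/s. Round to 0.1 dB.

At s = jω = j215:
zero (s+173): 173 + j215 → |·| = √(173²+215²) = √76154 ≈ 275.96, ∠ = arctan(215/173) ≈ 51.18°
pole (s+80): 80 + j215 → |·| = √(80²+215²) = √52625 ≈ 229.4, ∠ = arctan(215/80) ≈ 69.59°
pole at origin: |s| = 215, ∠ = 90.00° (in denominator)
|T| = 10 · 275.96 / 49321 ≈ 0.055952
Gain = 20 log₁₀(0.055952) ≈ -25.04 dB

-25.0 dB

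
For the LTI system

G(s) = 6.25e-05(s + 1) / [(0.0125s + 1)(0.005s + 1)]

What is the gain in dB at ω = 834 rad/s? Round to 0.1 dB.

-58.7 dB

At ω = 834 rad/s:
zero (1 + j834·1) = 1 + j834 → |·| ≈ 834, ∠ ≈ 89.93°
pole (1 + j834·0.0125) = 1 + j10.425 → |·| ≈ 10.473, ∠ ≈ 84.52°
pole (1 + j834·0.005) = 1 + j4.17 → |·| ≈ 4.2882, ∠ ≈ 76.51°
|G| = 6.25e-05 · 834 / (10.473 · 4.2882) ≈ 0.0011606
Gain = 20 log₁₀(0.0011606) ≈ -58.71 dB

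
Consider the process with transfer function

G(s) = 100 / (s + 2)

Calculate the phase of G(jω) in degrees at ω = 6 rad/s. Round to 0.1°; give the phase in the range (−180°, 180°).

-71.6°

Substitute s = j6:
Numerator: 100 = 100 + j0
Denominator: (j6) + 2 = 2 + j6
|N| = √(100² + 0²) ≈ 100, ∠N ≈ 0.00°
|D| = √(2² + 6²) ≈ 6.3246, ∠D ≈ 71.57°
∠G = 0.00° − 71.57° = -71.57°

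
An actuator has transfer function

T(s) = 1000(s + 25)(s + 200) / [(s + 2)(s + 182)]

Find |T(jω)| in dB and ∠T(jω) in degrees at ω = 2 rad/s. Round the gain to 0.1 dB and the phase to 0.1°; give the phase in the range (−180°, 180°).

At s = jω = j2:
zero (s+25): 25 + j2 → |·| = √(25²+2²) = √629 ≈ 25.08, ∠ = arctan(2/25) ≈ 4.57°
zero (s+200): 200 + j2 → |·| = √(200²+2²) = √40004 ≈ 200.01, ∠ = arctan(2/200) ≈ 0.57°
pole (s+2): 2 + j2 → |·| = √(2²+2²) = √8 ≈ 2.8284, ∠ = arctan(2/2) ≈ 45.00°
pole (s+182): 182 + j2 → |·| = √(182²+2²) = √33128 ≈ 182.01, ∠ = arctan(2/182) ≈ 0.63°
|T| = 1000 · 5016.3 / 514.8 ≈ 9744.2
Gain = 20 log₁₀(9744.2) ≈ 79.77 dB
∠T = 5.14° − 45.63° = -40.49°

79.8 dB, -40.5°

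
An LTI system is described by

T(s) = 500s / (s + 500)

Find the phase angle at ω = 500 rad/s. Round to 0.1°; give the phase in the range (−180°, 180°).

At s = jω = j500:
zero at origin: s = j500 → |·| = 500, ∠ = 90.00°
pole (s+500): 500 + j500 → |·| = √(500²+500²) = √500000 ≈ 707.11, ∠ = arctan(500/500) ≈ 45.00°
∠T = 90.00° − 45.00° = 45.00°

45.0°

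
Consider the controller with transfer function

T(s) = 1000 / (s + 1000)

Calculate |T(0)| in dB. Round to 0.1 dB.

T(0) = 1000 / (1000) = 1
20 log₁₀(1) ≈ 0.00 dB

0.0 dB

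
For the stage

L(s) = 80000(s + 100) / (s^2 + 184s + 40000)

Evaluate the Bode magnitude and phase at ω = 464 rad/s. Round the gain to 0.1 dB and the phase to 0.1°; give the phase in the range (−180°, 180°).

45.8 dB, -76.2°

At s = jω = j464:
zero (s+100): 100 + j464 → |·| = √(100²+464²) = √225296 ≈ 474.65, ∠ = arctan(464/100) ≈ 77.84°
quadratic: (j464)² + 184·j464 + 40000 = -175296 + j85376 → |·| ≈ 1.9498e+05, ∠ ≈ 154.03°
|L| = 80000 · 474.65 / 1.9498e+05 ≈ 194.75
Gain = 20 log₁₀(194.75) ≈ 45.79 dB
∠L = 77.84° − 154.03° = -76.19°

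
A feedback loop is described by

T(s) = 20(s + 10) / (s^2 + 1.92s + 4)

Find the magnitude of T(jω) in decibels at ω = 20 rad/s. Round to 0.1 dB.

At s = jω = j20:
zero (s+10): 10 + j20 → |·| = √(10²+20²) = √500 ≈ 22.361, ∠ = arctan(20/10) ≈ 63.43°
quadratic: (j20)² + 1.92·j20 + 4 = -396 + j38.4 → |·| ≈ 397.86, ∠ ≈ 174.46°
|T| = 20 · 22.361 / 397.86 ≈ 1.1241
Gain = 20 log₁₀(1.1241) ≈ 1.02 dB

1.0 dB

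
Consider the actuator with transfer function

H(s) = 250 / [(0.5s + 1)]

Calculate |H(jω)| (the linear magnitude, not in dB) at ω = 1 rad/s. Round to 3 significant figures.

224

At ω = 1 rad/s:
pole (1 + j1·0.5) = 1 + j0.5 → |·| ≈ 1.118, ∠ ≈ 26.57°
|H| = 250 · 1 / (1.118) ≈ 223.61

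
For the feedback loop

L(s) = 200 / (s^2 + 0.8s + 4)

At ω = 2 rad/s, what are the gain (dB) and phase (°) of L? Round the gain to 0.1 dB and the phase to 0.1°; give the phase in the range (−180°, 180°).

41.9 dB, -90.0°

At s = jω = j2:
quadratic: (j2)² + 0.8·j2 + 4 = 0 + j1.6 → |·| ≈ 1.6, ∠ ≈ 90.00°
|L| = 200 / 1.6 ≈ 125
Gain = 20 log₁₀(125) ≈ 41.94 dB
∠L = 0.00° − 90.00° = -90.00°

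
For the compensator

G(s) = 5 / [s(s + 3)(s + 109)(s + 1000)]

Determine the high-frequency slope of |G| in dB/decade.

Each pole contributes −20 dB/decade at high frequency; each zero contributes +20 dB/decade.
Net: 0 zero(s) − 4 pole(s) → -80 dB/decade.

-80 dB/decade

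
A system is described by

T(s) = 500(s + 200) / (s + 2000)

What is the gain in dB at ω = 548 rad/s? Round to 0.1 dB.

43.0 dB

At s = jω = j548:
zero (s+200): 200 + j548 → |·| = √(200²+548²) = √340304 ≈ 583.36, ∠ = arctan(548/200) ≈ 69.95°
pole (s+2000): 2000 + j548 → |·| = √(2000²+548²) = √4300304 ≈ 2073.7, ∠ = arctan(548/2000) ≈ 15.32°
|T| = 500 · 583.36 / 2073.7 ≈ 140.66
Gain = 20 log₁₀(140.66) ≈ 42.96 dB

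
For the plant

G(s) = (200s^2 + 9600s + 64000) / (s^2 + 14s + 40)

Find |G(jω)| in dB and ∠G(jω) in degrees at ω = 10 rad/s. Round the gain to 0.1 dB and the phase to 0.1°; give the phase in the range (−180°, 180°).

Substitute s = j10:
Numerator: 200(j10)^2 + 9600(j10) + 64000 = 44000 + j96000
Denominator: (j10)^2 + 14(j10) + 40 = -60 + j140
|N| = √(44000² + 96000²) ≈ 1.056e+05, ∠N ≈ 65.38°
|D| = √(60² + 140²) ≈ 152.32, ∠D ≈ 113.20°
|G| = 1.056e+05 / 152.32 ≈ 693.28
Gain = 20 log₁₀(693.28) ≈ 56.82 dB
∠G = 65.38° − 113.20° = -47.82°

56.8 dB, -47.8°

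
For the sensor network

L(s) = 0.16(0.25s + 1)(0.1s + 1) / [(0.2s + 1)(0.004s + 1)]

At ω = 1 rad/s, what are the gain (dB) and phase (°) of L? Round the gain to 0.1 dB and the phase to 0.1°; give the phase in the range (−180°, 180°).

At ω = 1 rad/s:
zero (1 + j1·0.25) = 1 + j0.25 → |·| ≈ 1.0308, ∠ ≈ 14.04°
zero (1 + j1·0.1) = 1 + j0.1 → |·| ≈ 1.005, ∠ ≈ 5.71°
pole (1 + j1·0.2) = 1 + j0.2 → |·| ≈ 1.0198, ∠ ≈ 11.31°
pole (1 + j1·0.004) = 1 + j0.004 → |·| ≈ 1, ∠ ≈ 0.23°
|L| = 0.16 · 1.0308 · 1.005 / (1.0198 · 1) ≈ 0.16253
Gain = 20 log₁₀(0.16253) ≈ -15.78 dB
∠L = (14.04° + 5.71°) − (11.31° + 0.23°) = 8.21°

-15.8 dB, 8.2°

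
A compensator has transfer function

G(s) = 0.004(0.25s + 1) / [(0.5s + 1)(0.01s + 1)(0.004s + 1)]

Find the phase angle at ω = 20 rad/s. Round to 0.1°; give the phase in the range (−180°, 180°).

-21.5°

At ω = 20 rad/s:
zero (1 + j20·0.25) = 1 + j5 → |·| ≈ 5.099, ∠ ≈ 78.69°
pole (1 + j20·0.5) = 1 + j10 → |·| ≈ 10.05, ∠ ≈ 84.29°
pole (1 + j20·0.01) = 1 + j0.2 → |·| ≈ 1.0198, ∠ ≈ 11.31°
pole (1 + j20·0.004) = 1 + j0.08 → |·| ≈ 1.0032, ∠ ≈ 4.57°
∠G = (78.69°) − (84.29° + 11.31° + 4.57°) = -21.48°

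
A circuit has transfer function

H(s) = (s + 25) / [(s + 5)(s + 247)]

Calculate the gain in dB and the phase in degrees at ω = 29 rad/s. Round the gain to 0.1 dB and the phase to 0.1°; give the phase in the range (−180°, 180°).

At s = jω = j29:
zero (s+25): 25 + j29 → |·| = √(25²+29²) = √1466 ≈ 38.288, ∠ = arctan(29/25) ≈ 49.24°
pole (s+5): 5 + j29 → |·| = √(5²+29²) = √866 ≈ 29.428, ∠ = arctan(29/5) ≈ 80.22°
pole (s+247): 247 + j29 → |·| = √(247²+29²) = √61850 ≈ 248.7, ∠ = arctan(29/247) ≈ 6.70°
|H| = 1 · 38.288 / 7318.7 ≈ 0.0052315
Gain = 20 log₁₀(0.0052315) ≈ -45.63 dB
∠H = 49.24° − 86.92° = -37.68°

-45.6 dB, -37.7°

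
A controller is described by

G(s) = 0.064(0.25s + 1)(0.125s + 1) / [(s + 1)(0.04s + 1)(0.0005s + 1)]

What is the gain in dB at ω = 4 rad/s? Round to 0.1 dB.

-32.3 dB

At ω = 4 rad/s:
zero (1 + j4·0.25) = 1 + j1 → |·| ≈ 1.4142, ∠ ≈ 45.00°
zero (1 + j4·0.125) = 1 + j0.5 → |·| ≈ 1.118, ∠ ≈ 26.57°
pole (1 + j4·1) = 1 + j4 → |·| ≈ 4.1231, ∠ ≈ 75.96°
pole (1 + j4·0.04) = 1 + j0.16 → |·| ≈ 1.0127, ∠ ≈ 9.09°
pole (1 + j4·0.0005) = 1 + j0.002 → |·| ≈ 1, ∠ ≈ 0.11°
|G| = 0.064 · 1.4142 · 1.118 / (4.1231 · 1.0127 · 1) ≈ 0.024234
Gain = 20 log₁₀(0.024234) ≈ -32.31 dB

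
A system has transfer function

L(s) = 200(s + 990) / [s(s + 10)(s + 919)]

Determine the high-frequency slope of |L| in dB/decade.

Each pole contributes −20 dB/decade at high frequency; each zero contributes +20 dB/decade.
Net: 1 zero(s) − 3 pole(s) → -40 dB/decade.

-40 dB/decade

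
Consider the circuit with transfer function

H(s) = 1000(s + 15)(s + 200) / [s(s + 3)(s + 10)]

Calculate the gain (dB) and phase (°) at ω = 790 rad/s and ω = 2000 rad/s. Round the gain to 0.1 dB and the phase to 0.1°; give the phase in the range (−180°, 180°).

ω = 790: 2.3 dB, -104.4°; ω = 2000: -6.0 dB, -95.8°

At s = jω = j790:
zero (s+15): 15 + j790 → |·| = √(15²+790²) = √624325 ≈ 790.14, ∠ = arctan(790/15) ≈ 88.91°
zero (s+200): 200 + j790 → |·| = √(200²+790²) = √664100 ≈ 814.92, ∠ = arctan(790/200) ≈ 75.79°
pole (s+3): 3 + j790 → |·| = √(3²+790²) = √624109 ≈ 790.01, ∠ = arctan(790/3) ≈ 89.78°
pole (s+10): 10 + j790 → |·| = √(10²+790²) = √624200 ≈ 790.06, ∠ = arctan(790/10) ≈ 89.27°
pole at origin: |s| = 790, ∠ = 90.00° (in denominator)
|H| = 1000 · 6.439e+05 / 4.9308e+08 ≈ 1.3059
Gain = 20 log₁₀(1.3059) ≈ 2.32 dB
∠H = 164.70° − 269.05° = -104.35°

At s = jω = j2000:
zero (s+15): 15 + j2000 → |·| = √(15²+2000²) = √4000225 ≈ 2000.1, ∠ = arctan(2000/15) ≈ 89.57°
zero (s+200): 200 + j2000 → |·| = √(200²+2000²) = √4040000 ≈ 2010, ∠ = arctan(2000/200) ≈ 84.29°
pole (s+3): 3 + j2000 → |·| = √(3²+2000²) = √4000009 ≈ 2000, ∠ = arctan(2000/3) ≈ 89.91°
pole (s+10): 10 + j2000 → |·| = √(10²+2000²) = √4000100 ≈ 2000, ∠ = arctan(2000/10) ≈ 89.71°
pole at origin: |s| = 2000, ∠ = 90.00° (in denominator)
|H| = 1000 · 4.0202e+06 / 8e+09 ≈ 0.50252
Gain = 20 log₁₀(0.50252) ≈ -5.98 dB
∠H = 173.86° − 269.62° = -95.76°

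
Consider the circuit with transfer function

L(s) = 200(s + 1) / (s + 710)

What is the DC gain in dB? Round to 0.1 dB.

-11.0 dB

L(0) = 200·1 / (710) ≈ 0.28169
20 log₁₀(0.28169) ≈ -11.00 dB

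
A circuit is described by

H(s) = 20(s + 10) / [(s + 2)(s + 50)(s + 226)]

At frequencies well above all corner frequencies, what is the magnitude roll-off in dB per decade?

-40 dB/decade

Each pole contributes −20 dB/decade at high frequency; each zero contributes +20 dB/decade.
Net: 1 zero(s) − 3 pole(s) → -40 dB/decade.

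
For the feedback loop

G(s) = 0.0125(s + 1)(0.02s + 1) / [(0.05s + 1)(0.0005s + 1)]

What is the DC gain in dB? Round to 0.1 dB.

-38.1 dB

G(0) = 0.0125 · 1 / 1 = 0.0125
20 log₁₀(0.0125) ≈ -38.06 dB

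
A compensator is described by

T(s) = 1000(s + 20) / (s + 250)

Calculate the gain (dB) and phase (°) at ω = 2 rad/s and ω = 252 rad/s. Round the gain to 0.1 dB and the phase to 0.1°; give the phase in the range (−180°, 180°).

At s = jω = j2:
zero (s+20): 20 + j2 → |·| = √(20²+2²) = √404 ≈ 20.1, ∠ = arctan(2/20) ≈ 5.71°
pole (s+250): 250 + j2 → |·| = √(250²+2²) = √62504 ≈ 250.01, ∠ = arctan(2/250) ≈ 0.46°
|T| = 1000 · 20.1 / 250.01 ≈ 80.397
Gain = 20 log₁₀(80.397) ≈ 38.10 dB
∠T = 5.71° − 0.46° = 5.25°

At s = jω = j252:
zero (s+20): 20 + j252 → |·| = √(20²+252²) = √63904 ≈ 252.79, ∠ = arctan(252/20) ≈ 85.46°
pole (s+250): 250 + j252 → |·| = √(250²+252²) = √126004 ≈ 354.97, ∠ = arctan(252/250) ≈ 45.23°
|T| = 1000 · 252.79 / 354.97 ≈ 712.14
Gain = 20 log₁₀(712.14) ≈ 57.05 dB
∠T = 85.46° − 45.23° = 40.23°

ω = 2: 38.1 dB, 5.3°; ω = 252: 57.1 dB, 40.2°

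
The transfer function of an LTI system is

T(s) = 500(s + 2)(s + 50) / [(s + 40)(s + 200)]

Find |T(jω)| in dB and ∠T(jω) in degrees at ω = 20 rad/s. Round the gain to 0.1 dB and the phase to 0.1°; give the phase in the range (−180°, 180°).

At s = jω = j20:
zero (s+2): 2 + j20 → |·| = √(2²+20²) = √404 ≈ 20.1, ∠ = arctan(20/2) ≈ 84.29°
zero (s+50): 50 + j20 → |·| = √(50²+20²) = √2900 ≈ 53.852, ∠ = arctan(20/50) ≈ 21.80°
pole (s+40): 40 + j20 → |·| = √(40²+20²) = √2000 ≈ 44.721, ∠ = arctan(20/40) ≈ 26.57°
pole (s+200): 200 + j20 → |·| = √(200²+20²) = √40400 ≈ 201, ∠ = arctan(20/200) ≈ 5.71°
|T| = 500 · 1082.4 / 8988.9 ≈ 60.208
Gain = 20 log₁₀(60.208) ≈ 35.59 dB
∠T = 106.09° − 32.28° = 73.81°

35.6 dB, 73.8°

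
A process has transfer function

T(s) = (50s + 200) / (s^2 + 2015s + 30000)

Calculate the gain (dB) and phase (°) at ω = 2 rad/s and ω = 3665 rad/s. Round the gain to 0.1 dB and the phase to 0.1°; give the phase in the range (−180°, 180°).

ω = 2: -42.6 dB, 18.9°; ω = 3665: -38.4 dB, -61.2°

Substitute s = j2:
Numerator: 50(j2) + 200 = 200 + j100
Denominator: (j2)^2 + 2015(j2) + 30000 = 29996 + j4030
|N| = √(200² + 100²) ≈ 223.61, ∠N ≈ 26.57°
|D| = √(29996² + 4030²) ≈ 30266, ∠D ≈ 7.65°
|T| = 223.61 / 30266 ≈ 0.0073882
Gain = 20 log₁₀(0.0073882) ≈ -42.63 dB
∠T = 26.57° − 7.65° = 18.92°

Substitute s = j3665:
Numerator: 50(j3665) + 200 = 200 + j183250
Denominator: (j3665)^2 + 2015(j3665) + 30000 = -13402225 + j7384975
|N| = √(200² + 183250²) ≈ 1.8325e+05, ∠N ≈ 89.94°
|D| = √(13402225² + 7384975²) ≈ 1.5302e+07, ∠D ≈ 151.14°
|T| = 1.8325e+05 / 1.5302e+07 ≈ 0.011976
Gain = 20 log₁₀(0.011976) ≈ -38.43 dB
∠T = 89.94° − 151.14° = -61.20°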